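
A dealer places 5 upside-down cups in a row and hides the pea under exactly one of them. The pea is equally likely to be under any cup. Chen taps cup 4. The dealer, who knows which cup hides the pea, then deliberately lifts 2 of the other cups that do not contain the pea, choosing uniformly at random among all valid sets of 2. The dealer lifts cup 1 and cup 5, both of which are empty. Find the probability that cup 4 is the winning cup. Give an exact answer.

1/5

Consider each possible location of the pea in turn.
If it is under either of cups 1 and 5 (prior 1/5 each): that cup was opened and seen not to hold the prize — ruled out; weight (1/5)·0 = 0 each.
If it is under either of cups 2 and 3 (prior 1/5 each): the dealer has 3 equally likely choices, so probability 1/3; weight (1/5)·(1/3) = 1/15 each.
If it is under cup 4 (prior 1/5): the dealer has 6 equally likely choices, so probability 1/6; weight (1/5)·(1/6) = 1/30.
The weights sum to 1/6.
So P(the pea under cup 4 | the dealer opened cup 1 and cup 5) = (1/30) / (1/6) = 1/5.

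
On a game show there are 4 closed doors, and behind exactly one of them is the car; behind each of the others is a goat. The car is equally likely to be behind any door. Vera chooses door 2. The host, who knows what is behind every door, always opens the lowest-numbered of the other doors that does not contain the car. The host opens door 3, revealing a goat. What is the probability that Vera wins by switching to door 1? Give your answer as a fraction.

Condition on the true location of the car.
If it is behind door 1 (prior 1/4): door 3 is the lowest-numbered option available, probability 1; weight (1/4)·1 = 1/4.
If it is behind either of doors 2 and 4 (prior 1/4 each): the host would have opened door 1 instead, probability 0; weight (1/4)·0 = 0 each.
If it is behind door 3 (prior 1/4): the host opened door 3, so this case is ruled out; weight (1/4)·0 = 0.
The weights sum to 1/4.
So P(the car behind door 1 | the host opened door 3) = (1/4) / (1/4) = 1.

1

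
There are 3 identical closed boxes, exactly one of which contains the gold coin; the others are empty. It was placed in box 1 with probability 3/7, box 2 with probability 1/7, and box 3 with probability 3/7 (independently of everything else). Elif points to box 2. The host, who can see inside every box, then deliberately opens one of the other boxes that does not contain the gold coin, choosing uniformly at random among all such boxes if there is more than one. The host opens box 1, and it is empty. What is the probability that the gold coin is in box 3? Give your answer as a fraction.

6/7

Condition on the true location of the gold coin.
If it is in box 1 (prior 3/7): the host opened box 1, so this case is ruled out; weight (3/7)·0 = 0.
If it is in box 2 (prior 1/7): the host has 2 equally likely choices, so probability 1/2; weight (1/7)·(1/2) = 1/14.
If it is in box 3 (prior 3/7): the host has no choice, probability 1; weight (3/7)·1 = 3/7.
The weights sum to 1/2.
So P(the gold coin in box 3 | the host opened box 1) = (3/7) / (1/2) = 6/7.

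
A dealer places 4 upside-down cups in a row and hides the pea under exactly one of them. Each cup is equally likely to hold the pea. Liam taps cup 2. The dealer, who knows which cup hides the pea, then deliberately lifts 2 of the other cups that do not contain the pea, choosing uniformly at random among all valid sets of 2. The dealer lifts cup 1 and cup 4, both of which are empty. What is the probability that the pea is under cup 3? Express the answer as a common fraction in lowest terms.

3/4

Consider each possible location of the pea in turn.
If it is under either of cups 1 and 4 (prior 1/4 each): that cup was opened and seen not to hold the prize — ruled out; weight (1/4)·0 = 0 each.
If it is under cup 2 (prior 1/4): the dealer has 3 equally likely choices, so probability 1/3; weight (1/4)·(1/3) = 1/12.
If it is under cup 3 (prior 1/4): the dealer has no choice, probability 1; weight (1/4)·1 = 1/4.
The weights sum to 1/3.
So P(the pea under cup 3 | the dealer opened cup 1 and cup 4) = (1/4) / (1/3) = 3/4.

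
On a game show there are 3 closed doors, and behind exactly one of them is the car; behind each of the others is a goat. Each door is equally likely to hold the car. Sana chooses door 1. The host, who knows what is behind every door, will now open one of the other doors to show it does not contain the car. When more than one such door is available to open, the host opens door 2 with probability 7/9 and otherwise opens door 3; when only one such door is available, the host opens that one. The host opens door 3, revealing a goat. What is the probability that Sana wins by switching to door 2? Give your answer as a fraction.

9/11

Apply Bayes' rule, conditioning on where the car actually is.
If it is behind door 1 (prior 1/3): door 2 is available but not opened, probability 2/9; weight (1/3)·(2/9) = 2/27.
If it is behind door 2 (prior 1/3): only door 3 is available, probability 1; weight (1/3)·1 = 1/3.
If it is behind door 3 (prior 1/3): the host opened door 3, so this case is ruled out; weight (1/3)·0 = 0.
The weights sum to 11/27.
So P(the car behind door 2 | the host opened door 3) = (1/3) / (11/27) = 9/11.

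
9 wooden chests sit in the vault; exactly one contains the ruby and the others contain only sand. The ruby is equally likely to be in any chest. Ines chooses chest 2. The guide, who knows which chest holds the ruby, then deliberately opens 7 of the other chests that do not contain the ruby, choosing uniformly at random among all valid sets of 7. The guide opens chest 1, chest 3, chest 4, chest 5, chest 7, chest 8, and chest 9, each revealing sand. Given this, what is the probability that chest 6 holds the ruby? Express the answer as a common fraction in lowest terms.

Consider each possible location of the ruby in turn.
If it is in any of chests 1, 3, 4, 5, 7, 8, and 9 (prior 1/9 each): that chest was opened and seen not to hold the prize — ruled out; weight (1/9)·0 = 0 each.
If it is in chest 2 (prior 1/9): the guide has 8 equally likely choices, so probability 1/8; weight (1/9)·(1/8) = 1/72.
If it is in chest 6 (prior 1/9): the guide has no choice, probability 1; weight (1/9)·1 = 1/9.
The weights sum to 1/8.
So P(the ruby in chest 6 | the guide opened chest 1, chest 3, chest 4, chest 5, chest 7, chest 8, and chest 9) = (1/9) / (1/8) = 8/9.

8/9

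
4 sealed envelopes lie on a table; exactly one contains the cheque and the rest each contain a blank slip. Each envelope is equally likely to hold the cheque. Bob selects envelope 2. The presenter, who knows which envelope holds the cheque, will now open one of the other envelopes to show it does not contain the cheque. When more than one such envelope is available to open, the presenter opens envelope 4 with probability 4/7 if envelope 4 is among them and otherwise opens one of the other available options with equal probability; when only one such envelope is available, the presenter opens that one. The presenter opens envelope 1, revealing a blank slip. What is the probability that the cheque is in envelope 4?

Consider each possible location of the cheque in turn.
If it is in envelope 1 (prior 1/4): the presenter opened envelope 1, so this case is ruled out; weight (1/4)·0 = 0.
If it is in envelope 2 (prior 1/4): envelope 4 is available but not opened; envelope 1 gets probability (1 − 4/7)/2 = 3/14; weight (1/4)·(3/14) = 3/56.
If it is in envelope 3 (prior 1/4): envelope 4 is available but not opened, probability 3/7; weight (1/4)·(3/7) = 3/28.
If it is in envelope 4 (prior 1/4): envelope 4 holds the prize so is unavailable; the presenter chooses uniformly among the 2 others, probability 1/2; weight (1/4)·(1/2) = 1/8.
The weights sum to 2/7.
So P(the cheque in envelope 4 | the presenter opened envelope 1) = (1/8) / (2/7) = 7/16.

7/16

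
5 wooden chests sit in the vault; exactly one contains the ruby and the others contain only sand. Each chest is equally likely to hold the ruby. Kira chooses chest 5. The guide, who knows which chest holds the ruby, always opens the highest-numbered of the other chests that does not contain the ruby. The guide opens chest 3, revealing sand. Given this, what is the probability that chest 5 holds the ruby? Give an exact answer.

Apply Bayes' rule, conditioning on where the ruby actually is.
If it is in any of chests 1, 2, and 5 (prior 1/5 each): the guide would have opened chest 4 instead, probability 0; weight (1/5)·0 = 0 each.
If it is in chest 3 (prior 1/5): the guide opened chest 3, so this case is ruled out; weight (1/5)·0 = 0.
If it is in chest 4 (prior 1/5): chest 3 is the highest-numbered option available, probability 1; weight (1/5)·1 = 1/5.
The weights sum to 1/5.
So P(the ruby in chest 5 | the guide opened chest 3) = 0 / (1/5) = 0.

0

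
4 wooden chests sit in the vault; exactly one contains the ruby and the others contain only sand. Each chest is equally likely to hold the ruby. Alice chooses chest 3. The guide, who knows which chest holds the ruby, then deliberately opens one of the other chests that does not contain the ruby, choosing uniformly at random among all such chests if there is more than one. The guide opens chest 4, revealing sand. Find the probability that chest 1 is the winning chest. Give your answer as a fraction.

Apply Bayes' rule, conditioning on where the ruby actually is.
If it is in either of chests 1 and 2 (prior 1/4 each): the guide has 2 equally likely choices, so probability 1/2; weight (1/4)·(1/2) = 1/8 each.
If it is in chest 3 (prior 1/4): the guide has 3 equally likely choices, so probability 1/3; weight (1/4)·(1/3) = 1/12.
If it is in chest 4 (prior 1/4): the guide opened chest 4, so this case is ruled out; weight (1/4)·0 = 0.
The weights sum to 1/3.
So P(the ruby in chest 1 | the guide opened chest 4) = (1/8) / (1/3) = 3/8.

3/8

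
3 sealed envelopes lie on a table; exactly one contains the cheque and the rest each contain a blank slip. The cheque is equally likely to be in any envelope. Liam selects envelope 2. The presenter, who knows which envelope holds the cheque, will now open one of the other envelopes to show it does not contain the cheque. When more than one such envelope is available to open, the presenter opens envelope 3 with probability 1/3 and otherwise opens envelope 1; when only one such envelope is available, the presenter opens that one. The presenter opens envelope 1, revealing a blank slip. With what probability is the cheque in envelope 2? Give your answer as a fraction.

Apply Bayes' rule, conditioning on where the cheque actually is.
If it is in envelope 1 (prior 1/3): the presenter opened envelope 1, so this case is ruled out; weight (1/3)·0 = 0.
If it is in envelope 2 (prior 1/3): envelope 3 is available but not opened, probability 2/3; weight (1/3)·(2/3) = 2/9.
If it is in envelope 3 (prior 1/3): only envelope 1 is available, probability 1; weight (1/3)·1 = 1/3.
The weights sum to 5/9.
So P(the cheque in envelope 2 | the presenter opened envelope 1) = (2/9) / (5/9) = 2/5.

2/5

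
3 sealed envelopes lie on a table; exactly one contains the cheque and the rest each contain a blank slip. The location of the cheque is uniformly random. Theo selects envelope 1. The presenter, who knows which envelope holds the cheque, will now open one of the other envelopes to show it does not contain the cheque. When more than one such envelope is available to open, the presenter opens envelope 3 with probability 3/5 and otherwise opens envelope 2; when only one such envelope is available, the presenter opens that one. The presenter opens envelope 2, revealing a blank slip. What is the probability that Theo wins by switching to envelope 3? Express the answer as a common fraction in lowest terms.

5/7

Consider each possible location of the cheque in turn.
If it is in envelope 1 (prior 1/3): envelope 3 is available but not opened, probability 2/5; weight (1/3)·(2/5) = 2/15.
If it is in envelope 2 (prior 1/3): the presenter opened envelope 2, so this case is ruled out; weight (1/3)·0 = 0.
If it is in envelope 3 (prior 1/3): only envelope 2 is available, probability 1; weight (1/3)·1 = 1/3.
The weights sum to 7/15.
So P(the cheque in envelope 3 | the presenter opened envelope 2) = (1/3) / (7/15) = 5/7.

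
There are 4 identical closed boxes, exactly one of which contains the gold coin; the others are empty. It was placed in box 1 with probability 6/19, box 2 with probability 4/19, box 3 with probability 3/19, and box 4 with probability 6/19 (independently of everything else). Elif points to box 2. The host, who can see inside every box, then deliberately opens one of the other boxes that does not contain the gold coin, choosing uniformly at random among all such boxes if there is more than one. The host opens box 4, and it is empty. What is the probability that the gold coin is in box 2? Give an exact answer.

Consider each possible location of the gold coin in turn.
If it is in box 1 (prior 6/19): the host has 2 equally likely choices, so probability 1/2; weight (6/19)·(1/2) = 3/19.
If it is in box 2 (prior 4/19): the host has 3 equally likely choices, so probability 1/3; weight (4/19)·(1/3) = 4/57.
If it is in box 3 (prior 3/19): the host has 2 equally likely choices, so probability 1/2; weight (3/19)·(1/2) = 3/38.
If it is in box 4 (prior 6/19): the host opened box 4, so this case is ruled out; weight (6/19)·0 = 0.
The weights sum to 35/114.
So P(the gold coin in box 2 | the host opened box 4) = (4/57) / (35/114) = 8/35.

8/35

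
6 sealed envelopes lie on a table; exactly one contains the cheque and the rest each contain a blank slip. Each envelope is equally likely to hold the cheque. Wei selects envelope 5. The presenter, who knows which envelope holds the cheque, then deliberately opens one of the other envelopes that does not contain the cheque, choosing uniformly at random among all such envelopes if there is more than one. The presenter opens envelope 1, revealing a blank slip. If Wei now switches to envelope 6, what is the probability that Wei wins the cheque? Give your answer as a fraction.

5/24

Consider each possible location of the cheque in turn.
If it is in envelope 1 (prior 1/6): the presenter opened envelope 1, so this case is ruled out; weight (1/6)·0 = 0.
If it is in any of envelopes 2, 3, 4, and 6 (prior 1/6 each): the presenter has 4 equally likely choices, so probability 1/4; weight (1/6)·(1/4) = 1/24 each.
If it is in envelope 5 (prior 1/6): the presenter has 5 equally likely choices, so probability 1/5; weight (1/6)·(1/5) = 1/30.
The weights sum to 1/5.
So P(the cheque in envelope 6 | the presenter opened envelope 1) = (1/24) / (1/5) = 5/24.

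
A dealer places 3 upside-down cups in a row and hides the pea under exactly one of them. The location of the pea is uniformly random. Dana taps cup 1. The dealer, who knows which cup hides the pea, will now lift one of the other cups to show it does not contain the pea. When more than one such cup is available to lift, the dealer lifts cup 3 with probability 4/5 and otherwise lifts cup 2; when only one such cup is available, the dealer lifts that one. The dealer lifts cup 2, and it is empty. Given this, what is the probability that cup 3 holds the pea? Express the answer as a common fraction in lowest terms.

5/6

Apply Bayes' rule, conditioning on where the pea actually is.
If it is under cup 1 (prior 1/3): cup 3 is available but not opened, probability 1/5; weight (1/3)·(1/5) = 1/15.
If it is under cup 2 (prior 1/3): the dealer opened cup 2, so this case is ruled out; weight (1/3)·0 = 0.
If it is under cup 3 (prior 1/3): only cup 2 is available, probability 1; weight (1/3)·1 = 1/3.
The weights sum to 2/5.
So P(the pea under cup 3 | the dealer opened cup 2) = (1/3) / (2/5) = 5/6.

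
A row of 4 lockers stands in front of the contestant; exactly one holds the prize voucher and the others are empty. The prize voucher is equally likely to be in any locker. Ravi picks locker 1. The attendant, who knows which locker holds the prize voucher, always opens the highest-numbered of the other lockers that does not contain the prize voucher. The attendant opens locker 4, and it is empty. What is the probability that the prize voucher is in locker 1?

Apply Bayes' rule, conditioning on where the prize voucher actually is.
If it is in any of lockers 1, 2, and 3 (prior 1/4 each): locker 4 is the highest-numbered option available, probability 1; weight (1/4)·1 = 1/4 each.
If it is in locker 4 (prior 1/4): the attendant opened locker 4, so this case is ruled out; weight (1/4)·0 = 0.
The weights sum to 3/4.
So P(the prize voucher in locker 1 | the attendant opened locker 4) = (1/4) / (3/4) = 1/3.

1/3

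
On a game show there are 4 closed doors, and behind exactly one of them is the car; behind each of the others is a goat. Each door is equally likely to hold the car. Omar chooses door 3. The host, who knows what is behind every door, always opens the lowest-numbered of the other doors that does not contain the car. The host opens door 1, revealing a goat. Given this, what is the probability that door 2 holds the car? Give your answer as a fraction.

1/3

Condition on the true location of the car.
If it is behind door 1 (prior 1/4): the host opened door 1, so this case is ruled out; weight (1/4)·0 = 0.
If it is behind any of doors 2, 3, and 4 (prior 1/4 each): door 1 is the lowest-numbered option available, probability 1; weight (1/4)·1 = 1/4 each.
The weights sum to 3/4.
So P(the car behind door 2 | the host opened door 1) = (1/4) / (3/4) = 1/3.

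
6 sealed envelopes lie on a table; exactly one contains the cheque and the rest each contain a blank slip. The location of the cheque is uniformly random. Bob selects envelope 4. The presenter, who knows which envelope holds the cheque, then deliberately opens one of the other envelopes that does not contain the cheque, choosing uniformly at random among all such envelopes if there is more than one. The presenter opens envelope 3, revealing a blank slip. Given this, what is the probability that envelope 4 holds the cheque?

Apply Bayes' rule, conditioning on where the cheque actually is.
If it is in any of envelopes 1, 2, 5, and 6 (prior 1/6 each): the presenter has 4 equally likely choices, so probability 1/4; weight (1/6)·(1/4) = 1/24 each.
If it is in envelope 3 (prior 1/6): the presenter opened envelope 3, so this case is ruled out; weight (1/6)·0 = 0.
If it is in envelope 4 (prior 1/6): the presenter has 5 equally likely choices, so probability 1/5; weight (1/6)·(1/5) = 1/30.
The weights sum to 1/5.
So P(the cheque in envelope 4 | the presenter opened envelope 3) = (1/30) / (1/5) = 1/6.

1/6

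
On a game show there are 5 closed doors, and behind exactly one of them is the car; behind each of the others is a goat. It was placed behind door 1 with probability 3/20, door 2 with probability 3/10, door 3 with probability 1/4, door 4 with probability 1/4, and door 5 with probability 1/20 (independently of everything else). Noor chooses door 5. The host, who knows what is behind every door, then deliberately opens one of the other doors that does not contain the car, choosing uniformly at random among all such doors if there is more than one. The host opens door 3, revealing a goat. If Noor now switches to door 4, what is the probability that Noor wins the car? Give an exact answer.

Condition on the true location of the car.
If it is behind door 1 (prior 3/20): the host has 3 equally likely choices, so probability 1/3; weight (3/20)·(1/3) = 1/20.
If it is behind door 2 (prior 3/10): the host has 3 equally likely choices, so probability 1/3; weight (3/10)·(1/3) = 1/10.
If it is behind door 3 (prior 1/4): the host opened door 3, so this case is ruled out; weight (1/4)·0 = 0.
If it is behind door 4 (prior 1/4): the host has 3 equally likely choices, so probability 1/3; weight (1/4)·(1/3) = 1/12.
If it is behind door 5 (prior 1/20): the host has 4 equally likely choices, so probability 1/4; weight (1/20)·(1/4) = 1/80.
The weights sum to 59/240.
So P(the car behind door 4 | the host opened door 3) = (1/12) / (59/240) = 20/59.

20/59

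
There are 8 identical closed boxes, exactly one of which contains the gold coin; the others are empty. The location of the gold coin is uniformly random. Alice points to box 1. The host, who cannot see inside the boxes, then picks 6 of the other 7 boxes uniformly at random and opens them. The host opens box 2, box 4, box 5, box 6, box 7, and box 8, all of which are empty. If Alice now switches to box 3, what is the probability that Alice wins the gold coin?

Apply Bayes' rule, conditioning on where the gold coin actually is.
If it is in either of boxes 1 and 3 (prior 1/8 each): the host picks exactly this set with probability 1/7 regardless, and none is the prize; weight (1/8)·(1/7) = 1/56 each.
If it is in any of boxes 2, 4, 5, 6, 7, and 8 (prior 1/8 each): that box was opened and seen not to hold the prize — ruled out; weight (1/8)·0 = 0 each.
The weights sum to 1/28.
So P(the gold coin in box 3 | the host opened box 2, box 4, box 5, box 6, box 7, and box 8) = (1/56) / (1/28) = 1/2.

1/2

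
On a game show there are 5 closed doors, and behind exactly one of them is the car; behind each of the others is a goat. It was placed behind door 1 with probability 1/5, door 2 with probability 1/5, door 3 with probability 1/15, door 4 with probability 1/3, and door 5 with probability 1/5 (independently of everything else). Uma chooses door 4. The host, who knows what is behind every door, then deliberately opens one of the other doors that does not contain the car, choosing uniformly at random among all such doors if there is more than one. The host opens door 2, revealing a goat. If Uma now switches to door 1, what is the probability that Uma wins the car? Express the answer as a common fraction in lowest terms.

12/43

Condition on the true location of the car.
If it is behind either of doors 1 and 5 (prior 1/5 each): the host has 3 equally likely choices, so probability 1/3; weight (1/5)·(1/3) = 1/15 each.
If it is behind door 2 (prior 1/5): the host opened door 2, so this case is ruled out; weight (1/5)·0 = 0.
If it is behind door 3 (prior 1/15): the host has 3 equally likely choices, so probability 1/3; weight (1/15)·(1/3) = 1/45.
If it is behind door 4 (prior 1/3): the host has 4 equally likely choices, so probability 1/4; weight (1/3)·(1/4) = 1/12.
The weights sum to 43/180.
So P(the car behind door 1 | the host opened door 2) = (1/15) / (43/180) = 12/43.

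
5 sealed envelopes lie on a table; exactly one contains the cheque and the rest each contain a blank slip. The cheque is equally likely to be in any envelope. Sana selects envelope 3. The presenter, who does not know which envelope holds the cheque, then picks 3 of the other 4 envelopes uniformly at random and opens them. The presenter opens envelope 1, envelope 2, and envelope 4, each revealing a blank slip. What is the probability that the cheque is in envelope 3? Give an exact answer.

Consider each possible location of the cheque in turn.
If it is in any of envelopes 1, 2, and 4 (prior 1/5 each): that envelope was opened and seen not to hold the prize — ruled out; weight (1/5)·0 = 0 each.
If it is in either of envelopes 3 and 5 (prior 1/5 each): the presenter picks exactly this set with probability 1/4 regardless, and none is the prize; weight (1/5)·(1/4) = 1/20 each.
The weights sum to 1/10.
So P(the cheque in envelope 3 | the presenter opened envelope 1, envelope 2, and envelope 4) = (1/20) / (1/10) = 1/2.

1/2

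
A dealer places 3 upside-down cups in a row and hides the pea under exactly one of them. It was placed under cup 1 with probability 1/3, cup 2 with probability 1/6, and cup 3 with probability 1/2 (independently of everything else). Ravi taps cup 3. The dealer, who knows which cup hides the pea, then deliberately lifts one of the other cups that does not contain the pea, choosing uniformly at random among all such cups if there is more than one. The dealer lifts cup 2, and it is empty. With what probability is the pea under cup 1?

4/7

Apply Bayes' rule, conditioning on where the pea actually is.
If it is under cup 1 (prior 1/3): the dealer has no choice, probability 1; weight (1/3)·1 = 1/3.
If it is under cup 2 (prior 1/6): the dealer opened cup 2, so this case is ruled out; weight (1/6)·0 = 0.
If it is under cup 3 (prior 1/2): the dealer has 2 equally likely choices, so probability 1/2; weight (1/2)·(1/2) = 1/4.
The weights sum to 7/12.
So P(the pea under cup 1 | the dealer opened cup 2) = (1/3) / (7/12) = 4/7.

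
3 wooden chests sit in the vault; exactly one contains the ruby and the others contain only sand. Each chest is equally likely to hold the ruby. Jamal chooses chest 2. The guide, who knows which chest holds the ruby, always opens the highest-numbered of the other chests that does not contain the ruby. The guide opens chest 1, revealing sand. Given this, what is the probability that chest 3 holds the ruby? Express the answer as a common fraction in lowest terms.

1

Condition on the true location of the ruby.
If it is in chest 1 (prior 1/3): the guide opened chest 1, so this case is ruled out; weight (1/3)·0 = 0.
If it is in chest 2 (prior 1/3): the guide would have opened chest 3 instead, probability 0; weight (1/3)·0 = 0.
If it is in chest 3 (prior 1/3): chest 1 is the highest-numbered option available, probability 1; weight (1/3)·1 = 1/3.
The weights sum to 1/3.
So P(the ruby in chest 3 | the guide opened chest 1) = (1/3) / (1/3) = 1.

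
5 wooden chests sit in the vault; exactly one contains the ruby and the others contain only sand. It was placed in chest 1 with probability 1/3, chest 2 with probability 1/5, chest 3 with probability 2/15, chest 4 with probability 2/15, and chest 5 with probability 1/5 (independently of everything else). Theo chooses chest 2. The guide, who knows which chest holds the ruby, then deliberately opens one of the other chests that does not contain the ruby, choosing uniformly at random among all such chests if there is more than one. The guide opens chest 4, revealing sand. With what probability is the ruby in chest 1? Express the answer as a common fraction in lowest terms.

20/49

Consider each possible location of the ruby in turn.
If it is in chest 1 (prior 1/3): the guide has 3 equally likely choices, so probability 1/3; weight (1/3)·(1/3) = 1/9.
If it is in chest 2 (prior 1/5): the guide has 4 equally likely choices, so probability 1/4; weight (1/5)·(1/4) = 1/20.
If it is in chest 3 (prior 2/15): the guide has 3 equally likely choices, so probability 1/3; weight (2/15)·(1/3) = 2/45.
If it is in chest 4 (prior 2/15): the guide opened chest 4, so this case is ruled out; weight (2/15)·0 = 0.
If it is in chest 5 (prior 1/5): the guide has 3 equally likely choices, so probability 1/3; weight (1/5)·(1/3) = 1/15.
The weights sum to 49/180.
So P(the ruby in chest 1 | the guide opened chest 4) = (1/9) / (49/180) = 20/49.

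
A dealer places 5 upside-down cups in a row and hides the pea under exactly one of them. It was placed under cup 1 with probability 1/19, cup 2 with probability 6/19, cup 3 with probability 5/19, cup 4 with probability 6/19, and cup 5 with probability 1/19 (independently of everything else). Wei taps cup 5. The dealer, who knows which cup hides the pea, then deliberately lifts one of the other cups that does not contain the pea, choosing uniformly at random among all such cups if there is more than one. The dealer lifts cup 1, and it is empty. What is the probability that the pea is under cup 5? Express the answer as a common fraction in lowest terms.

3/71

Apply Bayes' rule, conditioning on where the pea actually is.
If it is under cup 1 (prior 1/19): the dealer opened cup 1, so this case is ruled out; weight (1/19)·0 = 0.
If it is under either of cups 2 and 4 (prior 6/19 each): the dealer has 3 equally likely choices, so probability 1/3; weight (6/19)·(1/3) = 2/19 each.
If it is under cup 3 (prior 5/19): the dealer has 3 equally likely choices, so probability 1/3; weight (5/19)·(1/3) = 5/57.
If it is under cup 5 (prior 1/19): the dealer has 4 equally likely choices, so probability 1/4; weight (1/19)·(1/4) = 1/76.
The weights sum to 71/228.
So P(the pea under cup 5 | the dealer opened cup 1) = (1/76) / (71/228) = 3/71.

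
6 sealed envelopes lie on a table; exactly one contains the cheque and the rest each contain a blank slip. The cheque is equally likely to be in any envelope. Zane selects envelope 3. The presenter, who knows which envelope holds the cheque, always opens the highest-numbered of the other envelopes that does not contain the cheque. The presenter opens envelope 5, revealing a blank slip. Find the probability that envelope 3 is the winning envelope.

0

Consider each possible location of the cheque in turn.
If it is in any of envelopes 1, 2, 3, and 4 (prior 1/6 each): the presenter would have opened envelope 6 instead, probability 0; weight (1/6)·0 = 0 each.
If it is in envelope 5 (prior 1/6): the presenter opened envelope 5, so this case is ruled out; weight (1/6)·0 = 0.
If it is in envelope 6 (prior 1/6): envelope 5 is the highest-numbered option available, probability 1; weight (1/6)·1 = 1/6.
The weights sum to 1/6.
So P(the cheque in envelope 3 | the presenter opened envelope 5) = 0 / (1/6) = 0.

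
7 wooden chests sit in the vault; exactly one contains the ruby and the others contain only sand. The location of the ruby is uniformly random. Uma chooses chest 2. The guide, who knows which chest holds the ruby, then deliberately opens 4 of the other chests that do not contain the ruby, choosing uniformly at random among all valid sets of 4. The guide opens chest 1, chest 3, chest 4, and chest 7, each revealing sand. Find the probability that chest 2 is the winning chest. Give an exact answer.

1/7

Consider each possible location of the ruby in turn.
If it is in any of chests 1, 3, 4, and 7 (prior 1/7 each): that chest was opened and seen not to hold the prize — ruled out; weight (1/7)·0 = 0 each.
If it is in chest 2 (prior 1/7): the guide has 15 equally likely choices, so probability 1/15; weight (1/7)·(1/15) = 1/105.
If it is in either of chests 5 and 6 (prior 1/7 each): the guide has 5 equally likely choices, so probability 1/5; weight (1/7)·(1/5) = 1/35 each.
The weights sum to 1/15.
So P(the ruby in chest 2 | the guide opened chest 1, chest 3, chest 4, and chest 7) = (1/105) / (1/15) = 1/7.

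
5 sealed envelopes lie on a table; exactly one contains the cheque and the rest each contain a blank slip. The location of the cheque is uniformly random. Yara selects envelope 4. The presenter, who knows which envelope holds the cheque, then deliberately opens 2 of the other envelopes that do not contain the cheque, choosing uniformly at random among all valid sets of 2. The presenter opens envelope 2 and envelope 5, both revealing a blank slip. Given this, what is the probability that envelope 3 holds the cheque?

Consider each possible location of the cheque in turn.
If it is in either of envelopes 1 and 3 (prior 1/5 each): the presenter has 3 equally likely choices, so probability 1/3; weight (1/5)·(1/3) = 1/15 each.
If it is in either of envelopes 2 and 5 (prior 1/5 each): that envelope was opened and seen not to hold the prize — ruled out; weight (1/5)·0 = 0 each.
If it is in envelope 4 (prior 1/5): the presenter has 6 equally likely choices, so probability 1/6; weight (1/5)·(1/6) = 1/30.
The weights sum to 1/6.
So P(the cheque in envelope 3 | the presenter opened envelope 2 and envelope 5) = (1/15) / (1/6) = 2/5.

2/5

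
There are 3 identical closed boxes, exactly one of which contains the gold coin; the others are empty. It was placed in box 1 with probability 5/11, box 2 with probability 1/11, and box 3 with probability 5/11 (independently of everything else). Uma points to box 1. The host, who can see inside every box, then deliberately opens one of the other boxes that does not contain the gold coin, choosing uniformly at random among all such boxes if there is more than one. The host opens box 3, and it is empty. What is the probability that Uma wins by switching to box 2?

Condition on the true location of the gold coin.
If it is in box 1 (prior 5/11): the host has 2 equally likely choices, so probability 1/2; weight (5/11)·(1/2) = 5/22.
If it is in box 2 (prior 1/11): the host has no choice, probability 1; weight (1/11)·1 = 1/11.
If it is in box 3 (prior 5/11): the host opened box 3, so this case is ruled out; weight (5/11)·0 = 0.
The weights sum to 7/22.
So P(the gold coin in box 2 | the host opened box 3) = (1/11) / (7/22) = 2/7.

2/7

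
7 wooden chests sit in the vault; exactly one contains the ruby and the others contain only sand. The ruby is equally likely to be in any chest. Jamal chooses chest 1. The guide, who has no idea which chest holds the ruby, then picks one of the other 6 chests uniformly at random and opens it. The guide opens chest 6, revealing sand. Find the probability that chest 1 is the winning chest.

Apply Bayes' rule, conditioning on where the ruby actually is.
If it is in any of chests 1, 2, 3, 4, 5, and 7 (prior 1/7 each): the guide picks chest 6 with probability 1/6 regardless, and it is not the prize; weight (1/7)·(1/6) = 1/42 each.
If it is in chest 6 (prior 1/7): the guide opened chest 6, so this case is ruled out; weight (1/7)·0 = 0.
The weights sum to 1/7.
So P(the ruby in chest 1 | the guide opened chest 6) = (1/42) / (1/7) = 1/6.

1/6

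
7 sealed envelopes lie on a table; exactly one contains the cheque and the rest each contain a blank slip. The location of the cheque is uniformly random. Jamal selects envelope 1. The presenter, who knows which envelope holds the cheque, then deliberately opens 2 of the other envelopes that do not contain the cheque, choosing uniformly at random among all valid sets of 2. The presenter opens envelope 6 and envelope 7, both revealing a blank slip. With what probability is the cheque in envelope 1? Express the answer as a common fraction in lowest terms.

Condition on the true location of the cheque.
If it is in envelope 1 (prior 1/7): the presenter has 15 equally likely choices, so probability 1/15; weight (1/7)·(1/15) = 1/105.
If it is in any of envelopes 2, 3, 4, and 5 (prior 1/7 each): the presenter has 10 equally likely choices, so probability 1/10; weight (1/7)·(1/10) = 1/70 each.
If it is in either of envelopes 6 and 7 (prior 1/7 each): that envelope was opened and seen not to hold the prize — ruled out; weight (1/7)·0 = 0 each.
The weights sum to 1/15.
So P(the cheque in envelope 1 | the presenter opened envelope 6 and envelope 7) = (1/105) / (1/15) = 1/7.

1/7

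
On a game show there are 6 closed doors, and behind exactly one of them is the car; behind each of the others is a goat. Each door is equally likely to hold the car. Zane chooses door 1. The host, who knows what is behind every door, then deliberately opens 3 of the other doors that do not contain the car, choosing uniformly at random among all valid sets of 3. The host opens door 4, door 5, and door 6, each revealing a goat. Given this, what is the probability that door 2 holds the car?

5/12

Consider each possible location of the car in turn.
If it is behind door 1 (prior 1/6): the host has 10 equally likely choices, so probability 1/10; weight (1/6)·(1/10) = 1/60.
If it is behind either of doors 2 and 3 (prior 1/6 each): the host has 4 equally likely choices, so probability 1/4; weight (1/6)·(1/4) = 1/24 each.
If it is behind any of doors 4, 5, and 6 (prior 1/6 each): that door was opened and seen not to hold the prize — ruled out; weight (1/6)·0 = 0 each.
The weights sum to 1/10.
So P(the car behind door 2 | the host opened door 4, door 5, and door 6) = (1/24) / (1/10) = 5/12.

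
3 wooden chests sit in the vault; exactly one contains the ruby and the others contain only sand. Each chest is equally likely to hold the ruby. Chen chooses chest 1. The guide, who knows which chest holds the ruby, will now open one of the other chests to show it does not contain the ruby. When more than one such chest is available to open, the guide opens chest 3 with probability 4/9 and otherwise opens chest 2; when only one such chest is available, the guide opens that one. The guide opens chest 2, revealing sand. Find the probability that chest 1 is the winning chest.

5/14

Apply Bayes' rule, conditioning on where the ruby actually is.
If it is in chest 1 (prior 1/3): chest 3 is available but not opened, probability 5/9; weight (1/3)·(5/9) = 5/27.
If it is in chest 2 (prior 1/3): the guide opened chest 2, so this case is ruled out; weight (1/3)·0 = 0.
If it is in chest 3 (prior 1/3): only chest 2 is available, probability 1; weight (1/3)·1 = 1/3.
The weights sum to 14/27.
So P(the ruby in chest 1 | the guide opened chest 2) = (5/27) / (14/27) = 5/14.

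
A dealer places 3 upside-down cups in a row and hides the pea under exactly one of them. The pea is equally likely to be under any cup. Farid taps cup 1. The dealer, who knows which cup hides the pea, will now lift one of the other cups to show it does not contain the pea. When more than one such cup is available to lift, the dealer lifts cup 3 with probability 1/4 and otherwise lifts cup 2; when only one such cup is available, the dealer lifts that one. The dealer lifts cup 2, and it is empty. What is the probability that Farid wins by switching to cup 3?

Apply Bayes' rule, conditioning on where the pea actually is.
If it is under cup 1 (prior 1/3): cup 3 is available but not opened, probability 3/4; weight (1/3)·(3/4) = 1/4.
If it is under cup 2 (prior 1/3): the dealer opened cup 2, so this case is ruled out; weight (1/3)·0 = 0.
If it is under cup 3 (prior 1/3): only cup 2 is available, probability 1; weight (1/3)·1 = 1/3.
The weights sum to 7/12.
So P(the pea under cup 3 | the dealer opened cup 2) = (1/3) / (7/12) = 4/7.

4/7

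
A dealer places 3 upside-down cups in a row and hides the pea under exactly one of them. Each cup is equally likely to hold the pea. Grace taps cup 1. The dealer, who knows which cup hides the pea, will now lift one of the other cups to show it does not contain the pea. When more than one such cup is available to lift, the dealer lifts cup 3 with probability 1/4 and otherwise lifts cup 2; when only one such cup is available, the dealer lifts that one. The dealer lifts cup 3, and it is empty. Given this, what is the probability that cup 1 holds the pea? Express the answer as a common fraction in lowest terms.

Consider each possible location of the pea in turn.
If it is under cup 1 (prior 1/3): cup 3 is available, opened with probability 1/4; weight (1/3)·(1/4) = 1/12.
If it is under cup 2 (prior 1/3): only cup 3 is available, probability 1; weight (1/3)·1 = 1/3.
If it is under cup 3 (prior 1/3): the dealer opened cup 3, so this case is ruled out; weight (1/3)·0 = 0.
The weights sum to 5/12.
So P(the pea under cup 1 | the dealer opened cup 3) = (1/12) / (5/12) = 1/5.

1/5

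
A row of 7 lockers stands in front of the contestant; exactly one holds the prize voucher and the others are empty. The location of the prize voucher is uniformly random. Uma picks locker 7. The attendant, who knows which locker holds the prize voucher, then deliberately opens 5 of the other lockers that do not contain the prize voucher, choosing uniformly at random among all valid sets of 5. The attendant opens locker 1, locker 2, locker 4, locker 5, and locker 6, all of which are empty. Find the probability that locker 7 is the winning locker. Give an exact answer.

Consider each possible location of the prize voucher in turn.
If it is in any of lockers 1, 2, 4, 5, and 6 (prior 1/7 each): that locker was opened and seen not to hold the prize — ruled out; weight (1/7)·0 = 0 each.
If it is in locker 3 (prior 1/7): the attendant has no choice, probability 1; weight (1/7)·1 = 1/7.
If it is in locker 7 (prior 1/7): the attendant has 6 equally likely choices, so probability 1/6; weight (1/7)·(1/6) = 1/42.
The weights sum to 1/6.
So P(the prize voucher in locker 7 | the attendant opened locker 1, locker 2, locker 4, locker 5, and locker 6) = (1/42) / (1/6) = 1/7.

1/7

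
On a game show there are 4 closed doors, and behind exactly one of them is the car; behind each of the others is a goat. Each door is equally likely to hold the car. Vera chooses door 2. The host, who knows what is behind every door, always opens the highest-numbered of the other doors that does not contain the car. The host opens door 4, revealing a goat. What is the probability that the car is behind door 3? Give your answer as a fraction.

1/3

Condition on the true location of the car.
If it is behind any of doors 1, 2, and 3 (prior 1/4 each): door 4 is the highest-numbered option available, probability 1; weight (1/4)·1 = 1/4 each.
If it is behind door 4 (prior 1/4): the host opened door 4, so this case is ruled out; weight (1/4)·0 = 0.
The weights sum to 3/4.
So P(the car behind door 3 | the host opened door 4) = (1/4) / (3/4) = 1/3.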